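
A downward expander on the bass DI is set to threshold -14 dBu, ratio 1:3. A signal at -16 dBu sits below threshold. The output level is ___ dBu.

-20 dBu

Undershoot = (-14) − (-16) = 2 dB.
At 1:3, that expands to 6 dB under threshold.
Output = -14 − 6 = -20 dBu.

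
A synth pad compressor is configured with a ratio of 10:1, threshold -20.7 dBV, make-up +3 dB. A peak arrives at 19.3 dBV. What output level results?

Overshoot: 19.3 − (-20.7) = 40 dB.
10:1 compression reduces that to 40/10 = 4 dB over.
So the level is -20.7 + 4 = -16.7 dBV; make-up adds 3 dB, giving -13.7 dBV.

-13.7 dBV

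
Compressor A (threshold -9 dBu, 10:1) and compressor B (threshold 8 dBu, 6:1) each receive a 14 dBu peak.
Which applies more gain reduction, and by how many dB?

A, by 15.7 dB

A: overshoot 23 dB → output overshoot 2.3 dB → GR 20.7 dB.
B: overshoot 6 dB → output overshoot 1 dB → GR 5 dB.
Difference: 15.7 dB in favour of A.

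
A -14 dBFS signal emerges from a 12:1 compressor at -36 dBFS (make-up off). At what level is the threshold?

-38 dBFS

Input is 24 dB above T (since output overshoot × R = input overshoot: (-36 − T)·12 = -14 − T gives T = -38 dBFS).
Check: -38 + (-14 − (-38))/12 = -38 + 2 = -36 dBFS. ✓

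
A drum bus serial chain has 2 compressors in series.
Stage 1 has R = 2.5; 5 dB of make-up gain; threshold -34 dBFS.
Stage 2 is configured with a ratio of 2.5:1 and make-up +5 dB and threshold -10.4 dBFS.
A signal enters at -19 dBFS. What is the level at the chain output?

-18 dBFS

Stage 1: -19 dBFS is 15 dB over -34 dBFS; at 2.5:1 that becomes 6 dB over, giving -28 dBFS; +5 dB make-up → -23 dBFS.
Stage 2: below threshold (-23 ≤ -10.4); passes unchanged; make-up brings it to -18 dBFS.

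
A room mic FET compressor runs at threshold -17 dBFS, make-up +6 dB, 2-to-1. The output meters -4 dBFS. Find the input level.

Stripping the +6 dB make-up gives -10 dBFS at the gain stage.
Post-compression overshoot = -10 − (-17) = 7 dB.
Input overshoot = R × output overshoot = 14 dB → input = -17 + 14 = -3 dBFS.

-3 dBFS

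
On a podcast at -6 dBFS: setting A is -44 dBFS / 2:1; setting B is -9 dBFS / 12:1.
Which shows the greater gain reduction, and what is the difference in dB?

A, by 16.25 dB

A: GR = 38 − 38/2 = 19 dB.
B: GR = 3 − 3/12 = 2.75 dB.
A applies 16.25 dB more gain reduction.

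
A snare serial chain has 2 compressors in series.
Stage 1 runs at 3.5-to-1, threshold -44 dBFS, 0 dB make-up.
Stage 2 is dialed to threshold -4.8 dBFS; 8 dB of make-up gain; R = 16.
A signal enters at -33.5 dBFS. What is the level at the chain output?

Stage 1: overshoot 10.5 dB → 10.5/3.5 = 3 dB → -41 dBFS.
Stage 2: below threshold (-41 ≤ -4.8); passes unchanged; make-up brings it to -33 dBFS.

-33 dBFS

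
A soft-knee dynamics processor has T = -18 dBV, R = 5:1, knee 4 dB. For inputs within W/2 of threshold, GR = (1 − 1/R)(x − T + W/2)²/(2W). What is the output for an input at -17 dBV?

-17.9 dBV

x − T + W/2 = -17 − (-18) + 2 = 3.
GR = (1 − 1/5) × 3² / 8 = 0.8 × 9 / 8 = 0.9 dB.
Output = -17 − 0.9 = -17.9 dBV.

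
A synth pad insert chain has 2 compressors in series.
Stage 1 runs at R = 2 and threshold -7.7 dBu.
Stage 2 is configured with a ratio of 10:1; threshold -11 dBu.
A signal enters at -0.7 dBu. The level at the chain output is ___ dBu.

Stage 1: 7 dB above -7.7 dBu, reduced 2:1 to 3.5 dB above → -4.2 dBu.
Stage 2: 6.8 dB above -11 dBu, reduced 10:1 to 0.68 dB above → -10.32 dBu.

-10.32 dBu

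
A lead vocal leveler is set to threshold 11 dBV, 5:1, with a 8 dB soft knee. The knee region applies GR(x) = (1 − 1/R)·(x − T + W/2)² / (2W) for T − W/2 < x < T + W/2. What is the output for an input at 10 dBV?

9.55 dBV

x − T + W/2 = 10 − 11 + 4 = 3.
GR = (1 − 1/5) × 3² / 16 = 0.8 × 9 / 16 = 0.45 dB.
Output = 10 − 0.45 = 9.55 dBV.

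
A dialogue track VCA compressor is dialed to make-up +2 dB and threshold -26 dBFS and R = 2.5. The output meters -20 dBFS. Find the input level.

-16 dBFS

Remove make-up: -20 − 2 = -22 dBFS.
Post-compression overshoot = -22 − (-26) = 4 dB.
Undo the ratio: input overshoot = 4 × 2.5 = 10 dB, giving input = -16 dBFS.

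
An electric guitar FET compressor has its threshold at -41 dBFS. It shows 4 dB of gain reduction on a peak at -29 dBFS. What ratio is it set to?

Input overshoot = -29 − (-41) = 12 dB.
Output overshoot = 12 − 4 = 8 dB.
Ratio = input overshoot / output overshoot = 12 / 8 = 1.5.

1.5:1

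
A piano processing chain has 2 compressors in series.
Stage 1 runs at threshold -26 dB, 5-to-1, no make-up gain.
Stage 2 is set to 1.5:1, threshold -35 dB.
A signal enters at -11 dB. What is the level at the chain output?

Stage 1: -11 dB is 15 dB over -26 dB; at 5:1 that becomes 3 dB over, giving -23 dB.
Stage 2: -23 dB is 12 dB over -35 dB; at 1.5:1 that becomes 8 dB over, giving -27 dB.

-27 dB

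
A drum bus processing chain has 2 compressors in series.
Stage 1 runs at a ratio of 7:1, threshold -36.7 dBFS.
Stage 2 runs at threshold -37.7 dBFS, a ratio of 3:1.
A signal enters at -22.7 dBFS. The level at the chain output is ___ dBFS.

Stage 1: 14 dB above -36.7 dBFS, reduced 7:1 to 2 dB above → -34.7 dBFS.
Stage 2: 3 dB above -37.7 dBFS, reduced 3:1 to 1 dB above → -36.7 dBFS.

-36.7 dBFS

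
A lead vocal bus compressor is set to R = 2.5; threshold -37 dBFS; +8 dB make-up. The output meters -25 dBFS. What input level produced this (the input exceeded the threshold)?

-27 dBFS

Stripping the +8 dB make-up gives -33 dBFS at the gain stage.
Post-compression overshoot = -33 − (-37) = 4 dB.
Input overshoot = R × output overshoot = 10 dB → input = -37 + 10 = -27 dBFS.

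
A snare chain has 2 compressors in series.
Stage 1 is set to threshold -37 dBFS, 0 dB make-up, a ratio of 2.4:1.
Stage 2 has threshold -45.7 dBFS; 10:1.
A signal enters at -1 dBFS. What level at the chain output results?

Stage 1: 36 dB above -37 dBFS, reduced 2.4:1 to 15 dB above → -22 dBFS.
Stage 2: overshoot 23.7 dB → 23.7/10 = 2.37 dB → -43.33 dBFS.

-43.33 dBFS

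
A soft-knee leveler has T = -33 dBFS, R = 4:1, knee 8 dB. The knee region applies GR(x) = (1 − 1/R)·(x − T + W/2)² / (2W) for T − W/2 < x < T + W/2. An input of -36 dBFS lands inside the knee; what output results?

x − T + W/2 = -36 − (-33) + 4 = 1.
GR = (1 − 1/4) × 1² / 16 = 0.75 × 1 / 16 = 0.046875 dB.
Output = -36 − 0.046875 = -36.046875 dBFS.

-36.046875 dBFS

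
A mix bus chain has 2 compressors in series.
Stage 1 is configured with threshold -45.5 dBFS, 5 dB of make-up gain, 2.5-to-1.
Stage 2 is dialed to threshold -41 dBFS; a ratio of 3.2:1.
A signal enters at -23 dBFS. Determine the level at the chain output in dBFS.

Stage 1: -23 dBFS is 22.5 dB over -45.5 dBFS; at 2.5:1 that becomes 9 dB over, giving -36.5 dBFS; +5 dB make-up → -31.5 dBFS.
Stage 2: -31.5 dBFS is 9.5 dB over -41 dBFS; at 3.2:1 that becomes 2.96875 dB over, giving -38.03125 dBFS.

-38.03125 dBFS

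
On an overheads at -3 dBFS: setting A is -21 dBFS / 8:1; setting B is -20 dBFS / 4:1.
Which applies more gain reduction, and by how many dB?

A: overshoot 18 dB → output overshoot 2.25 dB → GR 15.75 dB.
B: overshoot 17 dB → output overshoot 4.25 dB → GR 12.75 dB.
A applies 3 dB more gain reduction.

A, by 3 dB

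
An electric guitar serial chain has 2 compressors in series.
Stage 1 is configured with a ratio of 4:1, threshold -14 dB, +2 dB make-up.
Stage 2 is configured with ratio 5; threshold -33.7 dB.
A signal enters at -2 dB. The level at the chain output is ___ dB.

-28.76 dB

Stage 1: overshoot 12 dB → 12/4 = 3 dB → -11 dB; +2 dB make-up → -9 dB.
Stage 2: -9 dB is 24.7 dB over -33.7 dB; at 5:1 that becomes 4.94 dB over, giving -28.76 dB.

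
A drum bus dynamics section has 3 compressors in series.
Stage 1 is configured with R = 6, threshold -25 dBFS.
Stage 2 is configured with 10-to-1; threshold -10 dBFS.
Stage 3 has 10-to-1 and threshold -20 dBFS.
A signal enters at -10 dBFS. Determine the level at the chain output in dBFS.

-22.5 dBFS

Stage 1: -10 dBFS is 15 dB over -25 dBFS; at 6:1 that becomes 2.5 dB over, giving -22.5 dBFS.
Stage 2: -22.5 dBFS is at or below the -10 dBFS threshold — no compression; output -22.5 dBFS.
Stage 3: -22.5 dBFS is at or below the -20 dBFS threshold — no compression; output -22.5 dBFS.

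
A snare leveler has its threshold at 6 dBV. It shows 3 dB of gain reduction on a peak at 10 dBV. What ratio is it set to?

4:1

Input overshoot = 10 − 6 = 4 dB.
Output overshoot = 4 − 3 = 1 dB.
Ratio = input overshoot / output overshoot = 4 / 1 = 4.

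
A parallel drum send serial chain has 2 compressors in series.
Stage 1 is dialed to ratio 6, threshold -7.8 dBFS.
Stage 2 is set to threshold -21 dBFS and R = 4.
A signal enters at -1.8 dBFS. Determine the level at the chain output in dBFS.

Stage 1: 6 dB above -7.8 dBFS, reduced 6:1 to 1 dB above → -6.8 dBFS.
Stage 2: -6.8 dBFS is 14.2 dB over -21 dBFS; at 4:1 that becomes 3.55 dB over, giving -17.45 dBFS.

-17.45 dBFS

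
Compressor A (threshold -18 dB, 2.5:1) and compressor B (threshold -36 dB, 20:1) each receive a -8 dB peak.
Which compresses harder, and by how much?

A: overshoot 10 dB → output overshoot 4 dB → GR 6 dB.
B: overshoot 28 dB → output overshoot 1.4 dB → GR 26.6 dB.
B applies 20.6 dB more gain reduction.

B, by 20.6 dB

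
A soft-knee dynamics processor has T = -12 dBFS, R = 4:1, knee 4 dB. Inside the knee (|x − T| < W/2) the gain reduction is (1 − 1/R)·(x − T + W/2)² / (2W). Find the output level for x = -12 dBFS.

x − T + W/2 = -12 − (-12) + 2 = 2.
GR = (1 − 1/4) × 2² / 8 = 0.75 × 4 / 8 = 0.375 dB.
Output = -12 − 0.375 = -12.375 dBFS.

-12.375 dBFS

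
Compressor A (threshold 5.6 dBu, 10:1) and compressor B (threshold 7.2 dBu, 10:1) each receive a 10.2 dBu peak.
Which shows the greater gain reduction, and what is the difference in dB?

A: overshoot 4.6 dB → output overshoot 0.46 dB → GR 4.14 dB.
B: overshoot 3 dB → output overshoot 0.3 dB → GR 2.7 dB.
Difference: 1.44 dB in favour of A.

A, by 1.44 dB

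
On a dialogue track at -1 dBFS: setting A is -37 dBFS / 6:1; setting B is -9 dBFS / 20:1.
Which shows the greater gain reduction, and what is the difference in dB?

A: GR = 36 − 36/6 = 30 dB.
B: GR = 8 − 8/20 = 7.6 dB.
Difference: 22.4 dB in favour of A.

A, by 22.4 dB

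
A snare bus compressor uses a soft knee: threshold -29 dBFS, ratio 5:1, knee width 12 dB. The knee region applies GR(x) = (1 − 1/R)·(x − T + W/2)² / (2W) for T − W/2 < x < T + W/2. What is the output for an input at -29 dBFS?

x − T + W/2 = -29 − (-29) + 6 = 6.
GR = (1 − 1/5) × 6² / 24 = 0.8 × 36 / 24 = 1.2 dB.
Output = -29 − 1.2 = -30.2 dBFS.

-30.2 dBFS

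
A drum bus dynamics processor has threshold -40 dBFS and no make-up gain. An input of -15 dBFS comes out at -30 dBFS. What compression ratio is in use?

2.5:1

Input overshoot = -15 − (-40) = 25 dB; output overshoot = -30 − (-40) = 10 dB.
Ratio = 25 / 10 = 2.5.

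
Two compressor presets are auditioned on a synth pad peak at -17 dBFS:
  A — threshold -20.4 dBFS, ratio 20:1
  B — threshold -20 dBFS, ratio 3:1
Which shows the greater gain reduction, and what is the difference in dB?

A: overshoot 3.4 dB → output overshoot 0.17 dB → GR 3.23 dB.
B: overshoot 3 dB → output overshoot 1 dB → GR 2 dB.
A applies 1.23 dB more gain reduction.

A, by 1.23 dB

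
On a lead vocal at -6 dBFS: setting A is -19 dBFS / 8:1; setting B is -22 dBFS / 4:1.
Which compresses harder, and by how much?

B, by 0.625 dB

A: overshoot 13 dB → output overshoot 1.625 dB → GR 11.375 dB.
B: overshoot 16 dB → output overshoot 4 dB → GR 12 dB.
B reduces 0.625 dB more.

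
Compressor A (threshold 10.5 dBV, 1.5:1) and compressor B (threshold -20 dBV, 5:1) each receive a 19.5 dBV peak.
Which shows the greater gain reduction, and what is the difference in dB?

B, by 28.6 dB

A: 9 dB over, compressed to 6 dB over, so 3 dB of GR.
B: 39.5 dB over, compressed to 7.9 dB over, so 31.6 dB of GR.
B reduces 28.6 dB more.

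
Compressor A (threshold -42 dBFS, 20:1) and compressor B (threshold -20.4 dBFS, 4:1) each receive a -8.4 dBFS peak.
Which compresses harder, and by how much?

A, by 22.92 dB

A: overshoot 33.6 dB → output overshoot 1.68 dB → GR 31.92 dB.
B: overshoot 12 dB → output overshoot 3 dB → GR 9 dB.
A reduces 22.92 dB more.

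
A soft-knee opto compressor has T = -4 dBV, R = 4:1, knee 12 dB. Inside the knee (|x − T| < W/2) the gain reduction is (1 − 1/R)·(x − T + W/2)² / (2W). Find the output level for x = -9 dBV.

-9.03125 dBV

x − T + W/2 = -9 − (-4) + 6 = 1.
GR = (1 − 1/4) × 1² / 24 = 0.75 × 1 / 24 = 0.03125 dB.
Output = -9 − 0.03125 = -9.03125 dBV.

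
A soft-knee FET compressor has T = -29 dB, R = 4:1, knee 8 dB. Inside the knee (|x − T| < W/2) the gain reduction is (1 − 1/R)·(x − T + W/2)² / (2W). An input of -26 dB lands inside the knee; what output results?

-28.296875 dB

x − T + W/2 = -26 − (-29) + 4 = 7.
GR = (1 − 1/4) × 7² / 16 = 0.75 × 49 / 16 = 2.296875 dB.
Output = -26 − 2.296875 = -28.296875 dB.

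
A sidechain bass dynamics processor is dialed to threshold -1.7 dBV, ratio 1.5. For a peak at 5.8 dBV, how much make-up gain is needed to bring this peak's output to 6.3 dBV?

The peak compresses to -1.7 + 7.5/1.5 = 3.3 dBV.
To reach 6.3 dBV requires 6.3 − 3.3 = 3 dB of make-up.

3 dB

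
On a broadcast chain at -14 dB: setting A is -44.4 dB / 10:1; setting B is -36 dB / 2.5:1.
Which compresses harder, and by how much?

A, by 14.16 dB

A: overshoot 30.4 dB → output overshoot 3.04 dB → GR 27.36 dB.
B: overshoot 22 dB → output overshoot 8.8 dB → GR 13.2 dB.
A applies 14.16 dB more gain reduction.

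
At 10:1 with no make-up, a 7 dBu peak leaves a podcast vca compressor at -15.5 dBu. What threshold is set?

Let T be the threshold. Output overshoot = (input overshoot)/R, so -15.5 − T = (7 − T)/10.
10·(-15.5 − T) = 7 − T → 9·T = -155 − 7 = -162.
T = -162/9 = -18 dBu.

-18 dBu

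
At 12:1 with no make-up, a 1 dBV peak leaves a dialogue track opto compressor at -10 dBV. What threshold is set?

-11 dBV

Input is 12 dB above T (since output overshoot × R = input overshoot: (-10 − T)·12 = 1 − T gives T = -11 dBV).
Check: -11 + (1 − (-11))/12 = -11 + 1 = -10 dBV. ✓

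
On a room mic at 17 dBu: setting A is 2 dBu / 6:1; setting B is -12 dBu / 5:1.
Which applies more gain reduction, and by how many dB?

A: GR = 15 − 15/6 = 12.5 dB.
B: GR = 29 − 29/5 = 23.2 dB.
Difference: 10.7 dB in favour of B.

B, by 10.7 dB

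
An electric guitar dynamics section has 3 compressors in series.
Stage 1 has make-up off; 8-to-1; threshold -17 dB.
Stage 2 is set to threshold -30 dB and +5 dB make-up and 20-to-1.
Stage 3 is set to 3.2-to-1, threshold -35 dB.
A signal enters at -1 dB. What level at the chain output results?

Stage 1: 16 dB above -17 dB, reduced 8:1 to 2 dB above → -15 dB.
Stage 2: -15 dB is 15 dB over -30 dB; at 20:1 that becomes 0.75 dB over, giving -29.25 dB; +5 dB make-up → -24.25 dB.
Stage 3: overshoot 10.75 dB → 10.75/3.2 = 3.359375 dB → -31.640625 dB.

-31.640625 dB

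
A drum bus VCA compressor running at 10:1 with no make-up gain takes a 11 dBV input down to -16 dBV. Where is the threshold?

Gain reduction = 11 − (-16) = 27 dB; output overshoot = GR / (R − 1) = 27 / 9 = 3 dB.
Threshold = output − output overshoot = -16 − 3 = -19 dBV.

-19 dBV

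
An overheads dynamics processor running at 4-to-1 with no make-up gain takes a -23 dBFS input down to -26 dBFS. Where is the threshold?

-27 dBFS

Gain reduction = -23 − (-26) = 3 dB; output overshoot = GR / (R − 1) = 3 / 3 = 1 dB.
Threshold = output − output overshoot = -26 − 1 = -27 dBFS.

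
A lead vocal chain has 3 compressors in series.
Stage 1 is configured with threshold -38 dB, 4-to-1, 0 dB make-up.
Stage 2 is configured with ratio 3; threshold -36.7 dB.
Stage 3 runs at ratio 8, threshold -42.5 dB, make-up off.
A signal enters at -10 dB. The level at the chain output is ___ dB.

-41.5375 dB

Stage 1: overshoot 28 dB → 28/4 = 7 dB → -31 dB.
Stage 2: 5.7 dB above -36.7 dB, reduced 3:1 to 1.9 dB above → -34.8 dB.
Stage 3: overshoot 7.7 dB → 7.7/8 = 0.9625 dB → -41.5375 dB.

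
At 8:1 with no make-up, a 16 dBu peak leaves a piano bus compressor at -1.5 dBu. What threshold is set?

-4 dBu

Let T be the threshold. Output overshoot = (input overshoot)/R, so -1.5 − T = (16 − T)/8.
8·(-1.5 − T) = 16 − T → 7·T = -12 − 16 = -28.
T = -28/7 = -4 dBu.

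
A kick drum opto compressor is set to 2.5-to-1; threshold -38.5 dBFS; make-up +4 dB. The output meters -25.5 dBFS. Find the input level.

Remove make-up: -25.5 − 4 = -29.5 dBFS.
Post-compression overshoot = -29.5 − (-38.5) = 9 dB.
Undo the ratio: input overshoot = 9 × 2.5 = 22.5 dB, giving input = -16 dBFS.

-16 dBFS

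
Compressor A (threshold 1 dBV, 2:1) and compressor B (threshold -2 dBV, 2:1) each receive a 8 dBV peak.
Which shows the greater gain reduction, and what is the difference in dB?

B, by 1.5 dB

A: GR = 7 − 7/2 = 3.5 dB.
B: GR = 10 − 10/2 = 5 dB.
Difference: 1.5 dB in favour of B.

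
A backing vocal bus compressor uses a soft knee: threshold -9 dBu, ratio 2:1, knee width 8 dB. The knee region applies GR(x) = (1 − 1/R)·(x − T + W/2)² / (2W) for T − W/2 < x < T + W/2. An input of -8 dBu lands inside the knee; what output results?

x − T + W/2 = -8 − (-9) + 4 = 5.
GR = (1 − 1/2) × 5² / 16 = 0.5 × 25 / 16 = 0.78125 dB.
Output = -8 − 0.78125 = -8.78125 dBu.

-8.78125 dBu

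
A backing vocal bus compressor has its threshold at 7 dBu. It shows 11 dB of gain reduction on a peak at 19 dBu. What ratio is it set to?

12:1

Input overshoot = 19 − 7 = 12 dB.
Output overshoot = 12 − 11 = 1 dB.
Ratio = input overshoot / output overshoot = 12 / 1 = 12.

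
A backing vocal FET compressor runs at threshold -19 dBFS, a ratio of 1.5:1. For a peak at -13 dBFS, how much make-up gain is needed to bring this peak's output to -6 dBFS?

Without make-up, output = threshold + overshoot/1.5 = -19 + 4 = -15 dBFS.
Gap to target: 9 dB.

9 dB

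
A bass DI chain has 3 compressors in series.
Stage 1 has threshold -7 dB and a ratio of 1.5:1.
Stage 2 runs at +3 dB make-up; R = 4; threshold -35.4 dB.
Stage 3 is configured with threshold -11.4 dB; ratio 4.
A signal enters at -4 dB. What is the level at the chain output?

Stage 1: overshoot 3 dB → 3/1.5 = 2 dB → -5 dB.
Stage 2: overshoot 30.4 dB → 30.4/4 = 7.6 dB → -27.8 dB; +3 dB make-up → -24.8 dB.
Stage 3: below threshold (-24.8 ≤ -11.4); passes unchanged; output -24.8 dB.

-24.8 dB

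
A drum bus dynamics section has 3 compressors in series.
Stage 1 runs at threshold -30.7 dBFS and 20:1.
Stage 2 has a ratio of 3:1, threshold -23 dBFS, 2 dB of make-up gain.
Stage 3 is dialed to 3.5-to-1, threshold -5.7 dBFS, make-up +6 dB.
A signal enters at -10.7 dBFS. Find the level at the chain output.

Stage 1: -10.7 dBFS is 20 dB over -30.7 dBFS; at 20:1 that becomes 1 dB over, giving -29.7 dBFS.
Stage 2: -29.7 dBFS is at or below the -23 dBFS threshold — no compression; make-up brings it to -27.7 dBFS.
Stage 3: -27.7 dBFS is at or below the -5.7 dBFS threshold — no compression; make-up brings it to -21.7 dBFS.

-21.7 dBFS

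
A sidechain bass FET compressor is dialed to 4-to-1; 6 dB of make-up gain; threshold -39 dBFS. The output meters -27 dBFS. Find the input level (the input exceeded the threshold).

-15 dBFS

Stripping the +6 dB make-up gives -33 dBFS at the gain stage.
That's 6 dB above the -39 dBFS threshold.
Input overshoot = R × output overshoot = 24 dB → input = -39 + 24 = -15 dBFS.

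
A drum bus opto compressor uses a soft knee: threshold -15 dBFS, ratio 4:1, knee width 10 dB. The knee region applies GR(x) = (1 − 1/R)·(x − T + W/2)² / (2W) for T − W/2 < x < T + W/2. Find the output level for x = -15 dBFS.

x − T + W/2 = -15 − (-15) + 5 = 5.
GR = (1 − 1/4) × 5² / 20 = 0.75 × 25 / 20 = 0.9375 dB.
Output = -15 − 0.9375 = -15.9375 dBFS.

-15.9375 dBFS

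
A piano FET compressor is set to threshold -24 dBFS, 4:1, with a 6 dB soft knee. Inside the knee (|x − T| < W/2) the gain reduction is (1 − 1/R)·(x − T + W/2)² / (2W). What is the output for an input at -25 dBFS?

x − T + W/2 = -25 − (-24) + 3 = 2.
GR = (1 − 1/4) × 2² / 12 = 0.75 × 4 / 12 = 0.25 dB.
Output = -25 − 0.25 = -25.25 dBFS.

-25.25 dBFS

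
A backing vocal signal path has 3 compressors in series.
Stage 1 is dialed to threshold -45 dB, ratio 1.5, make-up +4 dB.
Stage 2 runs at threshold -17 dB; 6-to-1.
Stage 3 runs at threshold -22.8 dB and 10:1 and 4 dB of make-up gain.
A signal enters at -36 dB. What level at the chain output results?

-31 dB

Stage 1: -36 dB is 9 dB over -45 dB; at 1.5:1 that becomes 6 dB over, giving -39 dB; +4 dB make-up → -35 dB.
Stage 2: below threshold (-35 ≤ -17); passes unchanged; output -35 dB.
Stage 3: below threshold (-35 ≤ -22.8); passes unchanged; make-up brings it to -31 dB.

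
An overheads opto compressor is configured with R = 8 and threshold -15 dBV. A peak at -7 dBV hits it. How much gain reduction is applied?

The signal is 8 dB above threshold.
At 8:1, output sits 8/8 = 1 dB above threshold.
GR = overshoot in − overshoot out = 8 − 1 = 7 dB.

7 dB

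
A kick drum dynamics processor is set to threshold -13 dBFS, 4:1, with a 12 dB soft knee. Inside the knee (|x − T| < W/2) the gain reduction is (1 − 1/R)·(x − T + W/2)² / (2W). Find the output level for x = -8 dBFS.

-11.78125 dBFS

x − T + W/2 = -8 − (-13) + 6 = 11.
GR = (1 − 1/4) × 11² / 24 = 0.75 × 121 / 24 = 3.78125 dB.
Output = -8 − 3.78125 = -11.78125 dBFS.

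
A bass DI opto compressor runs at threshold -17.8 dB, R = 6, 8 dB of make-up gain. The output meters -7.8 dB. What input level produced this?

-5.8 dB

Stripping the +8 dB make-up gives -15.8 dB at the gain stage.
The compressed level sits -15.8 − (-17.8) = 2 dB over threshold.
Before 6:1 compression the overshoot was 2 × 6 = 12 dB, so input = -17.8 + 12 = -5.8 dB.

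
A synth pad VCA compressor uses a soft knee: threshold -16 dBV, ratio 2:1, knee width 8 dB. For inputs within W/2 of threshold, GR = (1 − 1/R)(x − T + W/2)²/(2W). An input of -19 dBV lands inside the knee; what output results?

x − T + W/2 = -19 − (-16) + 4 = 1.
GR = (1 − 1/2) × 1² / 16 = 0.5 × 1 / 16 = 0.03125 dB.
Output = -19 − 0.03125 = -19.03125 dBV.

-19.03125 dBV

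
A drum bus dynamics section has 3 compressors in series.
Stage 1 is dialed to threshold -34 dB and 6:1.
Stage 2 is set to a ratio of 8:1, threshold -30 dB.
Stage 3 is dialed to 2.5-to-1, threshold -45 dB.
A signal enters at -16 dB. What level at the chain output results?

Stage 1: overshoot 18 dB → 18/6 = 3 dB → -31 dB.
Stage 2: below threshold (-31 ≤ -30); passes unchanged; output -31 dB.
Stage 3: overshoot 14 dB → 14/2.5 = 5.6 dB → -39.4 dB.

-39.4 dB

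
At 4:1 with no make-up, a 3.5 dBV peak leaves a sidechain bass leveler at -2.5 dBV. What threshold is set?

Let T be the threshold. Output overshoot = (input overshoot)/R, so -2.5 − T = (3.5 − T)/4.
4·(-2.5 − T) = 3.5 − T → 3·T = -10 − 3.5 = -13.5.
T = -13.5/3 = -4.5 dBV.

-4.5 dBV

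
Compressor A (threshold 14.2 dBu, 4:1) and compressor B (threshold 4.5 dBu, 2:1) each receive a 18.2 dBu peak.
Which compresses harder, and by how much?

A: overshoot 4 dB → output overshoot 1 dB → GR 3 dB.
B: overshoot 13.7 dB → output overshoot 6.85 dB → GR 6.85 dB.
B applies 3.85 dB more gain reduction.

B, by 3.85 dB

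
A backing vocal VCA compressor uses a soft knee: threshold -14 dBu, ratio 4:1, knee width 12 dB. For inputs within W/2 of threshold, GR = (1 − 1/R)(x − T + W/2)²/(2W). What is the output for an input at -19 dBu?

-19.03125 dBu

x − T + W/2 = -19 − (-14) + 6 = 1.
GR = (1 − 1/4) × 1² / 24 = 0.75 × 1 / 24 = 0.03125 dB.
Output = -19 − 0.03125 = -19.03125 dBu.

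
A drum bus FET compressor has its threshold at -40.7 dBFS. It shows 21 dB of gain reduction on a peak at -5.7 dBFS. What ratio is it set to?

2.5:1

Input overshoot = -5.7 − (-40.7) = 35 dB.
Output overshoot = 35 − 21 = 14 dB.
Ratio = input overshoot / output overshoot = 35 / 14 = 2.5.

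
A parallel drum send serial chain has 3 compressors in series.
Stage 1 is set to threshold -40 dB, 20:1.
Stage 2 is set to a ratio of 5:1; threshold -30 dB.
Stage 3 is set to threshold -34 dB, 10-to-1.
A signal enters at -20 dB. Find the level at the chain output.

Stage 1: 20 dB above -40 dB, reduced 20:1 to 1 dB above → -39 dB.
Stage 2: -39 dB ≤ -30 dB, so stage 2 doesn't engage; output -39 dB.
Stage 3: below threshold (-39 ≤ -34); passes unchanged; output -39 dB.

-39 dB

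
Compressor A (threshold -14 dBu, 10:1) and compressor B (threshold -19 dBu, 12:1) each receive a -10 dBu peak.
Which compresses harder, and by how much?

A: 4 dB over, compressed to 0.4 dB over, so 3.6 dB of GR.
B: 9 dB over, compressed to 0.75 dB over, so 8.25 dB of GR.
B reduces 4.65 dB more.

B, by 4.65 dB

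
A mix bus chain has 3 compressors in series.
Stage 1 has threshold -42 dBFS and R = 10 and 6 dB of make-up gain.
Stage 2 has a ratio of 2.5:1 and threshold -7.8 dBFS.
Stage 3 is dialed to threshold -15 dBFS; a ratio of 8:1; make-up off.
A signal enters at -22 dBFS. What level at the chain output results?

Stage 1: 20 dB above -42 dBFS, reduced 10:1 to 2 dB above → -40 dBFS; +6 dB make-up → -34 dBFS.
Stage 2: -34 dBFS is at or below the -7.8 dBFS threshold — no compression; output -34 dBFS.
Stage 3: -34 dBFS ≤ -15 dBFS, so stage 3 doesn't engage; output -34 dBFS.

-34 dBFS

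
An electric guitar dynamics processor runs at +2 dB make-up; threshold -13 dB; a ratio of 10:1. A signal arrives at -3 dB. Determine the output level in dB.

-10 dB

The input is 10 dB above the -13 dB threshold.
10:1 compression reduces that to 10/10 = 1 dB over.
That puts the output at -12 dB; make-up adds 2 dB, giving -10 dB.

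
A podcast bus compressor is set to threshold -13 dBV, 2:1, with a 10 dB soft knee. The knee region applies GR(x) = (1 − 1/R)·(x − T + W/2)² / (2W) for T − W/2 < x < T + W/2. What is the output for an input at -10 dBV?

-11.6 dBV

x − T + W/2 = -10 − (-13) + 5 = 8.
GR = (1 − 1/2) × 8² / 20 = 0.5 × 64 / 20 = 1.6 dB.
Output = -10 − 1.6 = -11.6 dBV.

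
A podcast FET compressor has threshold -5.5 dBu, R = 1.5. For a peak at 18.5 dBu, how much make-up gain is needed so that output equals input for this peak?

8 dB

Without make-up, output = threshold + overshoot/1.5 = -5.5 + 16 = 10.5 dBu.
Gap to target: 8 dB.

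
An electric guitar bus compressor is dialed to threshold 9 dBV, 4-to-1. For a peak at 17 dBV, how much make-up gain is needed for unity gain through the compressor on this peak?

6 dB

Without make-up, output = threshold + overshoot/4 = 9 + 2 = 11 dBV.
Gap to target: 6 dB.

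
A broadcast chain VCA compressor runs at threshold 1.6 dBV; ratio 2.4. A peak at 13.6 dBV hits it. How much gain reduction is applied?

The signal is 12 dB above threshold.
At 2.4:1, output sits 12/2.4 = 5 dB above threshold.
So the signal is attenuated by 12 − 5 = 7 dB.

7 dB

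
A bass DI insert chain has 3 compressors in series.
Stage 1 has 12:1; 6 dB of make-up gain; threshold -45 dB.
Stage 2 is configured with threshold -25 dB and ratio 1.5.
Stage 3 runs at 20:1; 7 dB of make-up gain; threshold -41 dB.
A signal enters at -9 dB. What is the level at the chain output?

-33.75 dB

Stage 1: -9 dB is 36 dB over -45 dB; at 12:1 that becomes 3 dB over, giving -42 dB; +6 dB make-up → -36 dB.
Stage 2: -36 dB ≤ -25 dB, so stage 2 doesn't engage; output -36 dB.
Stage 3: -36 dB is 5 dB over -41 dB; at 20:1 that becomes 0.25 dB over, giving -40.75 dB; +7 dB make-up → -33.75 dB.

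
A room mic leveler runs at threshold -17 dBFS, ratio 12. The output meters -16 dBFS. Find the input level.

The compressed level sits -16 − (-17) = 1 dB over threshold.
Input overshoot = R × output overshoot = 12 dB → input = -17 + 12 = -5 dBFS.

-5 dBFS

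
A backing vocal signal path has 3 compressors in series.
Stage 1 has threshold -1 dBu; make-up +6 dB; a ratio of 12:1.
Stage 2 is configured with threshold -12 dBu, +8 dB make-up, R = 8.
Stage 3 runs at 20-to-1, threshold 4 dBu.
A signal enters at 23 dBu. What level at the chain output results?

Stage 1: 24 dB above -1 dBu, reduced 12:1 to 2 dB above → 1 dBu; +6 dB make-up → 7 dBu.
Stage 2: overshoot 19 dB → 19/8 = 2.375 dB → -9.625 dBu; +8 dB make-up → -1.625 dBu.
Stage 3: -1.625 dBu ≤ 4 dBu, so stage 3 doesn't engage; output -1.625 dBu.

-1.625 dBu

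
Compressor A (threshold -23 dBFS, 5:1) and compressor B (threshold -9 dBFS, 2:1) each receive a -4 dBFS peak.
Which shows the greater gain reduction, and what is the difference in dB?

A, by 12.7 dB

A: overshoot 19 dB → output overshoot 3.8 dB → GR 15.2 dB.
B: overshoot 5 dB → output overshoot 2.5 dB → GR 2.5 dB.
Difference: 12.7 dB in favour of A.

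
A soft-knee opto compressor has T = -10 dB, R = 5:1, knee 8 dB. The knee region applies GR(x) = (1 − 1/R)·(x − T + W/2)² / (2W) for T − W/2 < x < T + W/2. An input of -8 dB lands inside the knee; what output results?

-9.8 dB

x − T + W/2 = -8 − (-10) + 4 = 6.
GR = (1 − 1/5) × 6² / 16 = 0.8 × 36 / 16 = 1.8 dB.
Output = -8 − 1.8 = -9.8 dB.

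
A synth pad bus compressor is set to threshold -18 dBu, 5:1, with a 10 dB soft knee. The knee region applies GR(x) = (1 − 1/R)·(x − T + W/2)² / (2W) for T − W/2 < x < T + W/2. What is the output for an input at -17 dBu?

-18.44 dBu

x − T + W/2 = -17 − (-18) + 5 = 6.
GR = (1 − 1/5) × 6² / 20 = 0.8 × 36 / 20 = 1.44 dB.
Output = -17 − 1.44 = -18.44 dBu.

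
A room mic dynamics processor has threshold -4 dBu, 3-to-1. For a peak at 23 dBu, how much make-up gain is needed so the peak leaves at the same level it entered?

18 dB

The peak compresses to -4 + 27/3 = 5 dBu.
To reach 23 dBu requires 23 − 5 = 18 dB of make-up.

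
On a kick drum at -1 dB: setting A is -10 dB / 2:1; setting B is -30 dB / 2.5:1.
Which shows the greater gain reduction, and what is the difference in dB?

B, by 12.9 dB

A: GR = 9 − 9/2 = 4.5 dB.
B: GR = 29 − 29/2.5 = 17.4 dB.
B reduces 12.9 dB more.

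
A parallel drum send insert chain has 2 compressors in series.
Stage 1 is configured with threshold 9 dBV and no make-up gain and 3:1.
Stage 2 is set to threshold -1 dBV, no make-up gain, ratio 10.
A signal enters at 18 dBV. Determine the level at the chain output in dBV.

Stage 1: 18 dBV is 9 dB over 9 dBV; at 3:1 that becomes 3 dB over, giving 12 dBV.
Stage 2: 12 dBV is 13 dB over -1 dBV; at 10:1 that becomes 1.3 dB over, giving 0.3 dBV.

0.3 dBV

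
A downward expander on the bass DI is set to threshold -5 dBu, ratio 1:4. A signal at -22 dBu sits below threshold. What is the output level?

-73 dBu

The input is 17 dB below the -5 dBu threshold.
A 1:4 expander multiplies undershoot by 4: 17 × 4 = 68 dB below threshold.
Output = -5 − 68 = -73 dBu.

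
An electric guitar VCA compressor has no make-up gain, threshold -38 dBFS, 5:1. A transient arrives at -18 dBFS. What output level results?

The input is 20 dB above the -38 dBFS threshold.
The 20 dB excess becomes 4 dB after 5:1 reduction.
So the level is -38 + 4 = -34 dBFS.

-34 dBFS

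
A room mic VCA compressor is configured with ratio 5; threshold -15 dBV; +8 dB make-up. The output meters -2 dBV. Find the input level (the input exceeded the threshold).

10 dBV

Remove make-up: -2 − 8 = -10 dBV.
Post-compression overshoot = -10 − (-15) = 5 dB.
Input overshoot = R × output overshoot = 25 dB → input = -15 + 25 = 10 dBV.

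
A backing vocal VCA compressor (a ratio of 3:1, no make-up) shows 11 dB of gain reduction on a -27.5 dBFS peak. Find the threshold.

Input is 16.5 dB above T (since output overshoot × R = input overshoot: (-38.5 − T)·3 = -27.5 − T gives T = -44 dBFS).
Check: -44 + (-27.5 − (-44))/3 = -44 + 5.5 = -38.5 dBFS. ✓

-44 dBFS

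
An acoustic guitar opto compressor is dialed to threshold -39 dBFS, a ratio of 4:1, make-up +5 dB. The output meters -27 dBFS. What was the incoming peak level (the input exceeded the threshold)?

-11 dBFS

Before make-up, the level was -27 − 5 = -32 dBFS.
Post-compression overshoot = -32 − (-39) = 7 dB.
Undo the ratio: input overshoot = 7 × 4 = 28 dB, giving input = -11 dBFS.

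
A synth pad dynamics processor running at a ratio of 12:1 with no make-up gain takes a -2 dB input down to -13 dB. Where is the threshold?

-14 dB

Input is 12 dB above T (since output overshoot × R = input overshoot: (-13 − T)·12 = -2 − T gives T = -14 dB).
Check: -14 + (-2 − (-14))/12 = -14 + 1 = -13 dB. ✓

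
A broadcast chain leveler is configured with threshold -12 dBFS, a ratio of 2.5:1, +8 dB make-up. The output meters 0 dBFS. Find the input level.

Before make-up, the level was 0 − 8 = -8 dBFS.
Post-compression overshoot = -8 − (-12) = 4 dB.
Before 2.5:1 compression the overshoot was 4 × 2.5 = 10 dB, so input = -12 + 10 = -2 dBFS.

-2 dBFS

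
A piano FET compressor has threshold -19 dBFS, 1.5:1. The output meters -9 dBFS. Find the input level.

The compressed level sits -9 − (-19) = 10 dB over threshold.
Input overshoot = R × output overshoot = 15 dB → input = -19 + 15 = -4 dBFS.

-4 dBFS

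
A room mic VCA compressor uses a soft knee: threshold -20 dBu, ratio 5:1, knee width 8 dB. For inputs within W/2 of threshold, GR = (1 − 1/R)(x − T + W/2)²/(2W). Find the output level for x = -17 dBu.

-19.45 dBu

x − T + W/2 = -17 − (-20) + 4 = 7.
GR = (1 − 1/5) × 7² / 16 = 0.8 × 49 / 16 = 2.45 dB.
Output = -17 − 2.45 = -19.45 dBu.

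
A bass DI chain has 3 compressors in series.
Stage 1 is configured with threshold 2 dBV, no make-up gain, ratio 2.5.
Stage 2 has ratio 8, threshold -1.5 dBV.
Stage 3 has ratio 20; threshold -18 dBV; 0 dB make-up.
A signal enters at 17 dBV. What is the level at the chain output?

-17.115625 dBV

Stage 1: overshoot 15 dB → 15/2.5 = 6 dB → 8 dBV.
Stage 2: 9.5 dB above -1.5 dBV, reduced 8:1 to 1.1875 dB above → -0.3125 dBV.
Stage 3: 17.6875 dB above -18 dBV, reduced 20:1 to 0.884375 dB above → -17.115625 dBV.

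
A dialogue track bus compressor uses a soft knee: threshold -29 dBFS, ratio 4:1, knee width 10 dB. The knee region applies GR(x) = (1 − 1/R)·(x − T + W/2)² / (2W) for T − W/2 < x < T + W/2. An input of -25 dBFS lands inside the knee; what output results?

x − T + W/2 = -25 − (-29) + 5 = 9.
GR = (1 − 1/4) × 9² / 20 = 0.75 × 81 / 20 = 3.0375 dB.
Output = -25 − 3.0375 = -28.0375 dBFS.

-28.0375 dBFS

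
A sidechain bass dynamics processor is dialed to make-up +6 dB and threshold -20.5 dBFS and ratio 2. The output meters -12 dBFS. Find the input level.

Before make-up, the level was -12 − 6 = -18 dBFS.
Post-compression overshoot = -18 − (-20.5) = 2.5 dB.
Input overshoot = R × output overshoot = 5 dB → input = -20.5 + 5 = -15.5 dBFS.

-15.5 dBFS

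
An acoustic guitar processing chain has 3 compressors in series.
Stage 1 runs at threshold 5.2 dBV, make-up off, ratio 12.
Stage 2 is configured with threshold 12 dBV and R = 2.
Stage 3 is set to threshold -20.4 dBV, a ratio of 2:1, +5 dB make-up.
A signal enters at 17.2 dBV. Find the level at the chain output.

-2.1 dBV

Stage 1: overshoot 12 dB → 12/12 = 1 dB → 6.2 dBV.
Stage 2: 6.2 dBV is at or below the 12 dBV threshold — no compression; output 6.2 dBV.
Stage 3: overshoot 26.6 dB → 26.6/2 = 13.3 dB → -7.1 dBV; +5 dB make-up → -2.1 dBV.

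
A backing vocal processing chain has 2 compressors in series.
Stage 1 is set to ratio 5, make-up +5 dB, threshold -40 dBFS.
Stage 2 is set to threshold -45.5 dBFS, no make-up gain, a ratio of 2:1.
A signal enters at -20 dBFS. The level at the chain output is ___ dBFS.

-38.25 dBFS

Stage 1: -20 dBFS is 20 dB over -40 dBFS; at 5:1 that becomes 4 dB over, giving -36 dBFS; +5 dB make-up → -31 dBFS.
Stage 2: -31 dBFS is 14.5 dB over -45.5 dBFS; at 2:1 that becomes 7.25 dB over, giving -38.25 dBFS.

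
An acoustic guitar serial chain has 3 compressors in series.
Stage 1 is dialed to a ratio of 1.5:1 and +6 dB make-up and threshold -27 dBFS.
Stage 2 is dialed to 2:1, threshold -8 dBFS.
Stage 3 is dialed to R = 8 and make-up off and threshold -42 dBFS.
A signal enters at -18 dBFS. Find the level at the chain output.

-38.625 dBFS

Stage 1: overshoot 9 dB → 9/1.5 = 6 dB → -21 dBFS; +6 dB make-up → -15 dBFS.
Stage 2: below threshold (-15 ≤ -8); passes unchanged; output -15 dBFS.
Stage 3: overshoot 27 dB → 27/8 = 3.375 dB → -38.625 dBFS.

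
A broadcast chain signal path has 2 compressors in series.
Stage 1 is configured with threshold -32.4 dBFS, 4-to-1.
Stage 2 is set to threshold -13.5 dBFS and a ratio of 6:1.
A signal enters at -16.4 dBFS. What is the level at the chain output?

-28.4 dBFS

Stage 1: overshoot 16 dB → 16/4 = 4 dB → -28.4 dBFS.
Stage 2: -28.4 dBFS is at or below the -13.5 dBFS threshold — no compression; output -28.4 dBFS.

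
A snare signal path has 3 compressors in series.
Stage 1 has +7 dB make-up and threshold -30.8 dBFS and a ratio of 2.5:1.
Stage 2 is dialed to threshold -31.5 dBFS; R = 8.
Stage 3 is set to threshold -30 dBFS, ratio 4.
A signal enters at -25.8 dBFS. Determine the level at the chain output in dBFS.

-30.2875 dBFS

Stage 1: overshoot 5 dB → 5/2.5 = 2 dB → -28.8 dBFS; +7 dB make-up → -21.8 dBFS.
Stage 2: overshoot 9.7 dB → 9.7/8 = 1.2125 dB → -30.2875 dBFS.
Stage 3: -30.2875 dBFS is at or below the -30 dBFS threshold — no compression; output -30.2875 dBFS.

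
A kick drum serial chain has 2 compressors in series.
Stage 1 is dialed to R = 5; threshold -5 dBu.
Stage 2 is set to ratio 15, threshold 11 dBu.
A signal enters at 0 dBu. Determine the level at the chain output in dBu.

-4 dBu

Stage 1: 5 dB above -5 dBu, reduced 5:1 to 1 dB above → -4 dBu.
Stage 2: -4 dBu is at or below the 11 dBu threshold — no compression; output -4 dBu.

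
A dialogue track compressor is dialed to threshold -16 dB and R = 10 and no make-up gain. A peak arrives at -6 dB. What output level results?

-15 dB

The input is 10 dB above the -16 dB threshold.
10:1 compression reduces that to 10/10 = 1 dB over.
Output = -16 + 1 = -15 dB.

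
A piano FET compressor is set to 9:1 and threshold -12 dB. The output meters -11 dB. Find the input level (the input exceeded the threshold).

-3 dB

The compressed level sits -11 − (-12) = 1 dB over threshold.
Before 9:1 compression the overshoot was 1 × 9 = 9 dB, so input = -12 + 9 = -3 dB.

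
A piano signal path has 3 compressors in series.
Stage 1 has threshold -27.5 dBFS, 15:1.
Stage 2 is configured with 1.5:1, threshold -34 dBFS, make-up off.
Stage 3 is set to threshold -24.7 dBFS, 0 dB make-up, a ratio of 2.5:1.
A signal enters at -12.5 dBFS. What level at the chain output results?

-29 dBFS

Stage 1: overshoot 15 dB → 15/15 = 1 dB → -26.5 dBFS.
Stage 2: overshoot 7.5 dB → 7.5/1.5 = 5 dB → -29 dBFS.
Stage 3: -29 dBFS ≤ -24.7 dBFS, so stage 3 doesn't engage; output -29 dBFS.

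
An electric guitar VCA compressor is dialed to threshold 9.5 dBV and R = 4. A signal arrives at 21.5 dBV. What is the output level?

Overshoot: 21.5 − 9.5 = 12 dB.
4:1 compression reduces that to 12/4 = 3 dB over.
Output = 9.5 + 3 = 12.5 dBV.

12.5 dBV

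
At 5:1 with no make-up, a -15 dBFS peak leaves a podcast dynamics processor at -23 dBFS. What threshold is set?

Let T be the threshold. Output overshoot = (input overshoot)/R, so -23 − T = (-15 − T)/5.
5·(-23 − T) = -15 − T → 4·T = -115 − (-15) = -100.
T = -100/4 = -25 dBFS.

-25 dBFS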